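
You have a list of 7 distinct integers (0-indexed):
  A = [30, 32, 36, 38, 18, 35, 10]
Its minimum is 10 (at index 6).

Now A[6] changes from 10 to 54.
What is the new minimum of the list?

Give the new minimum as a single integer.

Answer: 18

Derivation:
Old min = 10 (at index 6)
Change: A[6] 10 -> 54
Changed element WAS the min. Need to check: is 54 still <= all others?
  Min of remaining elements: 18
  New min = min(54, 18) = 18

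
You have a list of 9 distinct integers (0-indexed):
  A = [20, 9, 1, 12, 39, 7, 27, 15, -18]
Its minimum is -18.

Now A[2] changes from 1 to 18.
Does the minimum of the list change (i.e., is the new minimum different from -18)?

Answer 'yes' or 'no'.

Old min = -18
Change: A[2] 1 -> 18
Changed element was NOT the min; min changes only if 18 < -18.
New min = -18; changed? no

Answer: no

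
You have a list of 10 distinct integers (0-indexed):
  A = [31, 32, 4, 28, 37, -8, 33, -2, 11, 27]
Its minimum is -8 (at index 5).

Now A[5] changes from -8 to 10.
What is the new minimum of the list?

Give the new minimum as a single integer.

Answer: -2

Derivation:
Old min = -8 (at index 5)
Change: A[5] -8 -> 10
Changed element WAS the min. Need to check: is 10 still <= all others?
  Min of remaining elements: -2
  New min = min(10, -2) = -2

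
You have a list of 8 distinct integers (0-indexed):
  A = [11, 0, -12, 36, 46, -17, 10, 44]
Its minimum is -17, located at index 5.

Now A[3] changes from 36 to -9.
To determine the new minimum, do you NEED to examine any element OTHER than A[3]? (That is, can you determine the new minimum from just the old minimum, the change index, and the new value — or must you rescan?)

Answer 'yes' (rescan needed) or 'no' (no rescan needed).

Old min = -17 at index 5
Change at index 3: 36 -> -9
Index 3 was NOT the min. New min = min(-17, -9). No rescan of other elements needed.
Needs rescan: no

Answer: no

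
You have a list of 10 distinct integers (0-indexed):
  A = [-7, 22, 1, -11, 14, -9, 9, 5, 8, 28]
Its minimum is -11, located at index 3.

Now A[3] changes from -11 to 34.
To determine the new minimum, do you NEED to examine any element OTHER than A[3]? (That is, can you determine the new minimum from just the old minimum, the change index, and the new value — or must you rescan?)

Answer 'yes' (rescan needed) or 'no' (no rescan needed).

Answer: yes

Derivation:
Old min = -11 at index 3
Change at index 3: -11 -> 34
Index 3 WAS the min and new value 34 > old min -11. Must rescan other elements to find the new min.
Needs rescan: yes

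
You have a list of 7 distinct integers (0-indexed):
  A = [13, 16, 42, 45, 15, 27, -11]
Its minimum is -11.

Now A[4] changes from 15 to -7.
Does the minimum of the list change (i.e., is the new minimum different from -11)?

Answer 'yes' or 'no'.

Old min = -11
Change: A[4] 15 -> -7
Changed element was NOT the min; min changes only if -7 < -11.
New min = -11; changed? no

Answer: no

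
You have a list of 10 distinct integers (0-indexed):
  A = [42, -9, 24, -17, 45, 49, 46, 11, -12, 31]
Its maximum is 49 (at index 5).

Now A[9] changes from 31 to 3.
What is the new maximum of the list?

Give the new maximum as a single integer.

Answer: 49

Derivation:
Old max = 49 (at index 5)
Change: A[9] 31 -> 3
Changed element was NOT the old max.
  New max = max(old_max, new_val) = max(49, 3) = 49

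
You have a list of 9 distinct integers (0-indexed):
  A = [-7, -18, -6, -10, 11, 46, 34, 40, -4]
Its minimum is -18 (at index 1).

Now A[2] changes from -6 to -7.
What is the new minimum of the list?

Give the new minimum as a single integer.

Old min = -18 (at index 1)
Change: A[2] -6 -> -7
Changed element was NOT the old min.
  New min = min(old_min, new_val) = min(-18, -7) = -18

Answer: -18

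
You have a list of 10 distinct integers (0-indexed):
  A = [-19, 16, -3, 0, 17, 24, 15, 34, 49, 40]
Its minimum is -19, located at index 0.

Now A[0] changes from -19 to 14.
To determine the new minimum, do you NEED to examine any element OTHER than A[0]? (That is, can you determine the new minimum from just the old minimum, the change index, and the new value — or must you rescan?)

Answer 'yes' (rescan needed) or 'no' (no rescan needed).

Answer: yes

Derivation:
Old min = -19 at index 0
Change at index 0: -19 -> 14
Index 0 WAS the min and new value 14 > old min -19. Must rescan other elements to find the new min.
Needs rescan: yes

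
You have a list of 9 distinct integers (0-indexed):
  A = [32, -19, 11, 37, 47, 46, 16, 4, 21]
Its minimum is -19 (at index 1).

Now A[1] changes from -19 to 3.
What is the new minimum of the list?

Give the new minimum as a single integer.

Old min = -19 (at index 1)
Change: A[1] -19 -> 3
Changed element WAS the min. Need to check: is 3 still <= all others?
  Min of remaining elements: 4
  New min = min(3, 4) = 3

Answer: 3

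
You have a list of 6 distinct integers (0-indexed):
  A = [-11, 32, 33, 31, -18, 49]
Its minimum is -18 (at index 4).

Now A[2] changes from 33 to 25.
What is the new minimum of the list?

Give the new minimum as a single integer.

Answer: -18

Derivation:
Old min = -18 (at index 4)
Change: A[2] 33 -> 25
Changed element was NOT the old min.
  New min = min(old_min, new_val) = min(-18, 25) = -18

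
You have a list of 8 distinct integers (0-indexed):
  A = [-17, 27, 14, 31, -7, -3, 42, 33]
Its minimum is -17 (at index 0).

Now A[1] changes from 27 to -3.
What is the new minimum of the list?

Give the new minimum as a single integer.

Answer: -17

Derivation:
Old min = -17 (at index 0)
Change: A[1] 27 -> -3
Changed element was NOT the old min.
  New min = min(old_min, new_val) = min(-17, -3) = -17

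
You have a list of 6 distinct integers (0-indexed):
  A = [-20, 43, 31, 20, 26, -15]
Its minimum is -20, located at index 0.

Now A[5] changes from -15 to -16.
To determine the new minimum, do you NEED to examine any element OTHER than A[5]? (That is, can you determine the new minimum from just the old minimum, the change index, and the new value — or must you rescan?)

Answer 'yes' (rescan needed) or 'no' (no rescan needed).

Old min = -20 at index 0
Change at index 5: -15 -> -16
Index 5 was NOT the min. New min = min(-20, -16). No rescan of other elements needed.
Needs rescan: no

Answer: no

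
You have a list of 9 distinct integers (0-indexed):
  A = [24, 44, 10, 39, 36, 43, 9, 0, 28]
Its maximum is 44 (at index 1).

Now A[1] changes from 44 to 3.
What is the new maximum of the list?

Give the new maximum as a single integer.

Answer: 43

Derivation:
Old max = 44 (at index 1)
Change: A[1] 44 -> 3
Changed element WAS the max -> may need rescan.
  Max of remaining elements: 43
  New max = max(3, 43) = 43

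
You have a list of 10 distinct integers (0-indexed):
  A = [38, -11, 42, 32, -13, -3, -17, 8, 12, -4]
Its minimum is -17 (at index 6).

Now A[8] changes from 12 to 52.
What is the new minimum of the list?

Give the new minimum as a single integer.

Answer: -17

Derivation:
Old min = -17 (at index 6)
Change: A[8] 12 -> 52
Changed element was NOT the old min.
  New min = min(old_min, new_val) = min(-17, 52) = -17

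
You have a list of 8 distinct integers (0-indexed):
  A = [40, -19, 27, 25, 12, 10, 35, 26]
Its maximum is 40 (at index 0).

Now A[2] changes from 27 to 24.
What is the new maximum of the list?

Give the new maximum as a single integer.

Answer: 40

Derivation:
Old max = 40 (at index 0)
Change: A[2] 27 -> 24
Changed element was NOT the old max.
  New max = max(old_max, new_val) = max(40, 24) = 40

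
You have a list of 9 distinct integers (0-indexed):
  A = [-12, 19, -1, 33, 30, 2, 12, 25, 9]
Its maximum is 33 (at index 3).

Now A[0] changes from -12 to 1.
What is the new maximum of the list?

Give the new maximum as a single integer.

Old max = 33 (at index 3)
Change: A[0] -12 -> 1
Changed element was NOT the old max.
  New max = max(old_max, new_val) = max(33, 1) = 33

Answer: 33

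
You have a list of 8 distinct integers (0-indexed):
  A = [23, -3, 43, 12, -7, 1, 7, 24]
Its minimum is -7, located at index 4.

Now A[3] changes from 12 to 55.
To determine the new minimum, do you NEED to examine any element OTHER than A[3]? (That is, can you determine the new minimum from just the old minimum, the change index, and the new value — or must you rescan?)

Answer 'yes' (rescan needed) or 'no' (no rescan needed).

Answer: no

Derivation:
Old min = -7 at index 4
Change at index 3: 12 -> 55
Index 3 was NOT the min. New min = min(-7, 55). No rescan of other elements needed.
Needs rescan: no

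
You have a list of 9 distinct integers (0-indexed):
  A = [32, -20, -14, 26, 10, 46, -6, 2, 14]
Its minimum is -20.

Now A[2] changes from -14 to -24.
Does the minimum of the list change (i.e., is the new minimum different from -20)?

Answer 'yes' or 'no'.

Old min = -20
Change: A[2] -14 -> -24
Changed element was NOT the min; min changes only if -24 < -20.
New min = -24; changed? yes

Answer: yes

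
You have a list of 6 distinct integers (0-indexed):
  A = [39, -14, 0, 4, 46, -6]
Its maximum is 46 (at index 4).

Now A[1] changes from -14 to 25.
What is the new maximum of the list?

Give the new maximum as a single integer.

Old max = 46 (at index 4)
Change: A[1] -14 -> 25
Changed element was NOT the old max.
  New max = max(old_max, new_val) = max(46, 25) = 46

Answer: 46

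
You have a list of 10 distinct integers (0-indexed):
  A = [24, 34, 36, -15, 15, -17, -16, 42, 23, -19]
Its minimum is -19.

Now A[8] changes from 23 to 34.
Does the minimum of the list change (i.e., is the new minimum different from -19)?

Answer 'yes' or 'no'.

Old min = -19
Change: A[8] 23 -> 34
Changed element was NOT the min; min changes only if 34 < -19.
New min = -19; changed? no

Answer: no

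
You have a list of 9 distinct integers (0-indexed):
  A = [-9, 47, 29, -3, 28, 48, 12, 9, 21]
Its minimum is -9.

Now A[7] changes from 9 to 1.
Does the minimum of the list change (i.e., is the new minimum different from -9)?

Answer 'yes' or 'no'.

Old min = -9
Change: A[7] 9 -> 1
Changed element was NOT the min; min changes only if 1 < -9.
New min = -9; changed? no

Answer: no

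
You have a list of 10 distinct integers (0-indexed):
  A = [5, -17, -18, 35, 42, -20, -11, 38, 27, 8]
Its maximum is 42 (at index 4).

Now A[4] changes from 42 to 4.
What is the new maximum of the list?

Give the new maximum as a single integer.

Old max = 42 (at index 4)
Change: A[4] 42 -> 4
Changed element WAS the max -> may need rescan.
  Max of remaining elements: 38
  New max = max(4, 38) = 38

Answer: 38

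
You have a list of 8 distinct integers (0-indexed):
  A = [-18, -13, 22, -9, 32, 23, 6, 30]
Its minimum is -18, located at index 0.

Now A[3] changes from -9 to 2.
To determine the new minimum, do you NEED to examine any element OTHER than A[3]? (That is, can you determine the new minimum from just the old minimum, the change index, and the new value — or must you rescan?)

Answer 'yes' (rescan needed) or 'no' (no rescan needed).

Old min = -18 at index 0
Change at index 3: -9 -> 2
Index 3 was NOT the min. New min = min(-18, 2). No rescan of other elements needed.
Needs rescan: no

Answer: no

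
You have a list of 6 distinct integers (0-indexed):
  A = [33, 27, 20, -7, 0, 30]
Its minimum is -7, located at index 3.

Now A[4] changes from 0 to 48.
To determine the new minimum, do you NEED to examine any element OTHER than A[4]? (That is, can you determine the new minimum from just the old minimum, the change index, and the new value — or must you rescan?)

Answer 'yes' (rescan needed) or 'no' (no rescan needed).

Answer: no

Derivation:
Old min = -7 at index 3
Change at index 4: 0 -> 48
Index 4 was NOT the min. New min = min(-7, 48). No rescan of other elements needed.
Needs rescan: no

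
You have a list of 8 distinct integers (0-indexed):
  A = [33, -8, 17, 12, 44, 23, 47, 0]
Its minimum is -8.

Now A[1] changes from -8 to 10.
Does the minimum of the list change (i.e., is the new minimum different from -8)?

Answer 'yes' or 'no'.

Old min = -8
Change: A[1] -8 -> 10
Changed element was the min; new min must be rechecked.
New min = 0; changed? yes

Answer: yes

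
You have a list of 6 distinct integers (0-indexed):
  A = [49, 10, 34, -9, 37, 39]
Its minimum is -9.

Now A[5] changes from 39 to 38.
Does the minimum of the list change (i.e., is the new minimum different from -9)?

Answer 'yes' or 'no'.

Old min = -9
Change: A[5] 39 -> 38
Changed element was NOT the min; min changes only if 38 < -9.
New min = -9; changed? no

Answer: no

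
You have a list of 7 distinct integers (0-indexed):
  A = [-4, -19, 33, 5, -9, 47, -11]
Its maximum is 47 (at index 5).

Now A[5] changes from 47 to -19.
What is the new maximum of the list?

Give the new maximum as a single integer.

Old max = 47 (at index 5)
Change: A[5] 47 -> -19
Changed element WAS the max -> may need rescan.
  Max of remaining elements: 33
  New max = max(-19, 33) = 33

Answer: 33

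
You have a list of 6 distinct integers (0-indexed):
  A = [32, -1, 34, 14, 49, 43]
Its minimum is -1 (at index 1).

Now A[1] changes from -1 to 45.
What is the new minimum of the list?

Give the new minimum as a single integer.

Old min = -1 (at index 1)
Change: A[1] -1 -> 45
Changed element WAS the min. Need to check: is 45 still <= all others?
  Min of remaining elements: 14
  New min = min(45, 14) = 14

Answer: 14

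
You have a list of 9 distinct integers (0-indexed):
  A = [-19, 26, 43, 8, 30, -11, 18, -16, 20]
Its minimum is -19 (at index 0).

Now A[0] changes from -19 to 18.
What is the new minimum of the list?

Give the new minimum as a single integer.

Answer: -16

Derivation:
Old min = -19 (at index 0)
Change: A[0] -19 -> 18
Changed element WAS the min. Need to check: is 18 still <= all others?
  Min of remaining elements: -16
  New min = min(18, -16) = -16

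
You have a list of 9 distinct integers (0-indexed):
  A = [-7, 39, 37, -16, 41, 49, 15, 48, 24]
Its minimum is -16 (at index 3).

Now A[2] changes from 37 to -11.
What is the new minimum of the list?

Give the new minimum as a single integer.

Answer: -16

Derivation:
Old min = -16 (at index 3)
Change: A[2] 37 -> -11
Changed element was NOT the old min.
  New min = min(old_min, new_val) = min(-16, -11) = -16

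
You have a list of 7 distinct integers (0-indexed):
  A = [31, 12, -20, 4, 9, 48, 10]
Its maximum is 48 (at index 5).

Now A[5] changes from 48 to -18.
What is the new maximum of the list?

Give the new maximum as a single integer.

Answer: 31

Derivation:
Old max = 48 (at index 5)
Change: A[5] 48 -> -18
Changed element WAS the max -> may need rescan.
  Max of remaining elements: 31
  New max = max(-18, 31) = 31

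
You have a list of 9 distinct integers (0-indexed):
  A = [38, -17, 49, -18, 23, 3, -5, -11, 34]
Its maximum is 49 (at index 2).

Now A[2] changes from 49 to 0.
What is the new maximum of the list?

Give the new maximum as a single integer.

Old max = 49 (at index 2)
Change: A[2] 49 -> 0
Changed element WAS the max -> may need rescan.
  Max of remaining elements: 38
  New max = max(0, 38) = 38

Answer: 38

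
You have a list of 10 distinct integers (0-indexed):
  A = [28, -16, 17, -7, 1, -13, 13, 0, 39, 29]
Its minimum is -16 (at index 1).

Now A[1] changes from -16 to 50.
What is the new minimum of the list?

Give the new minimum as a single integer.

Answer: -13

Derivation:
Old min = -16 (at index 1)
Change: A[1] -16 -> 50
Changed element WAS the min. Need to check: is 50 still <= all others?
  Min of remaining elements: -13
  New min = min(50, -13) = -13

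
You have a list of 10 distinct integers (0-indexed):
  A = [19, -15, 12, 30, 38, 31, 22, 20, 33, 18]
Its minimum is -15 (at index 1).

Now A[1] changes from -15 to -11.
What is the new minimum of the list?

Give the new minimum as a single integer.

Old min = -15 (at index 1)
Change: A[1] -15 -> -11
Changed element WAS the min. Need to check: is -11 still <= all others?
  Min of remaining elements: 12
  New min = min(-11, 12) = -11

Answer: -11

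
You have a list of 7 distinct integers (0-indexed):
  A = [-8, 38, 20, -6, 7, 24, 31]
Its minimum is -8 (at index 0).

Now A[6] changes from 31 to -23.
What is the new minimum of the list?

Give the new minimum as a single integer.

Old min = -8 (at index 0)
Change: A[6] 31 -> -23
Changed element was NOT the old min.
  New min = min(old_min, new_val) = min(-8, -23) = -23

Answer: -23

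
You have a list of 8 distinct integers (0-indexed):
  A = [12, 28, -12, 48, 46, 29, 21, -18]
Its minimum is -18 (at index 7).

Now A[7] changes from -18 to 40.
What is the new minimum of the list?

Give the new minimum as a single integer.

Old min = -18 (at index 7)
Change: A[7] -18 -> 40
Changed element WAS the min. Need to check: is 40 still <= all others?
  Min of remaining elements: -12
  New min = min(40, -12) = -12

Answer: -12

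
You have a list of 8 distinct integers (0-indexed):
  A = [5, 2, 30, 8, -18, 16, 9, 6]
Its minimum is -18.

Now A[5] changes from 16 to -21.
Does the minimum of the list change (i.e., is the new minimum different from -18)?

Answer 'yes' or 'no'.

Answer: yes

Derivation:
Old min = -18
Change: A[5] 16 -> -21
Changed element was NOT the min; min changes only if -21 < -18.
New min = -21; changed? yes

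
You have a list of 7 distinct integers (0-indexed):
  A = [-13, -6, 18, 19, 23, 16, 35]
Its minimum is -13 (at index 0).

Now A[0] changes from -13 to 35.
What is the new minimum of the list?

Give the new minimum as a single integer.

Old min = -13 (at index 0)
Change: A[0] -13 -> 35
Changed element WAS the min. Need to check: is 35 still <= all others?
  Min of remaining elements: -6
  New min = min(35, -6) = -6

Answer: -6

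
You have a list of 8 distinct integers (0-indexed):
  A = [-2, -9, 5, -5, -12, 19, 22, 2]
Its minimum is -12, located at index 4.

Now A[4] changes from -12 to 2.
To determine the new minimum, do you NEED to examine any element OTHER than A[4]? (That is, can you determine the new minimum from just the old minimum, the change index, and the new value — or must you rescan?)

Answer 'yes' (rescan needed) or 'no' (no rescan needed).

Answer: yes

Derivation:
Old min = -12 at index 4
Change at index 4: -12 -> 2
Index 4 WAS the min and new value 2 > old min -12. Must rescan other elements to find the new min.
Needs rescan: yes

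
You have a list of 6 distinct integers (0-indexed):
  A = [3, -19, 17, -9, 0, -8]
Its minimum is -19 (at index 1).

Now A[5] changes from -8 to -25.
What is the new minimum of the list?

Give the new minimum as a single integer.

Old min = -19 (at index 1)
Change: A[5] -8 -> -25
Changed element was NOT the old min.
  New min = min(old_min, new_val) = min(-19, -25) = -25

Answer: -25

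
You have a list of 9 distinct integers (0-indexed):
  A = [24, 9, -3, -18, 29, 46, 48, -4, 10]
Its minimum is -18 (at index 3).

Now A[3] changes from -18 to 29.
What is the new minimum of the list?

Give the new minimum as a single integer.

Old min = -18 (at index 3)
Change: A[3] -18 -> 29
Changed element WAS the min. Need to check: is 29 still <= all others?
  Min of remaining elements: -4
  New min = min(29, -4) = -4

Answer: -4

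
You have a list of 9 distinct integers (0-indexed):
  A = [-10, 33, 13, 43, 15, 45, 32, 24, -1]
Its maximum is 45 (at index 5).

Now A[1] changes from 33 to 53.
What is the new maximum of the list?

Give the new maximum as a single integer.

Old max = 45 (at index 5)
Change: A[1] 33 -> 53
Changed element was NOT the old max.
  New max = max(old_max, new_val) = max(45, 53) = 53

Answer: 53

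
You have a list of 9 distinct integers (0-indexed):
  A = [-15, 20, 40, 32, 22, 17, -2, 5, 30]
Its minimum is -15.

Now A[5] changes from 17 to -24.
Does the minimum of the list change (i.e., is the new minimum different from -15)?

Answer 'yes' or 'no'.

Old min = -15
Change: A[5] 17 -> -24
Changed element was NOT the min; min changes only if -24 < -15.
New min = -24; changed? yes

Answer: yes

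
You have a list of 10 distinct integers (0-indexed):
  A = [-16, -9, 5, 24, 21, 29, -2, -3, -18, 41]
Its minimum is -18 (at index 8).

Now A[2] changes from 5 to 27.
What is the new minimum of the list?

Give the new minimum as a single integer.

Old min = -18 (at index 8)
Change: A[2] 5 -> 27
Changed element was NOT the old min.
  New min = min(old_min, new_val) = min(-18, 27) = -18

Answer: -18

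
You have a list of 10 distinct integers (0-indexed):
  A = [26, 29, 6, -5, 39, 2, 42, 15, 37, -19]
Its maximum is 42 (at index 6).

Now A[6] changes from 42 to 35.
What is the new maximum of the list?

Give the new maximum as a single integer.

Answer: 39

Derivation:
Old max = 42 (at index 6)
Change: A[6] 42 -> 35
Changed element WAS the max -> may need rescan.
  Max of remaining elements: 39
  New max = max(35, 39) = 39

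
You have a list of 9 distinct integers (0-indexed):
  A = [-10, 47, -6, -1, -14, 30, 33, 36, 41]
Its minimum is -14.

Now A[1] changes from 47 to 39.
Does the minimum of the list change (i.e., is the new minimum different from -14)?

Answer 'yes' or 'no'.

Old min = -14
Change: A[1] 47 -> 39
Changed element was NOT the min; min changes only if 39 < -14.
New min = -14; changed? no

Answer: no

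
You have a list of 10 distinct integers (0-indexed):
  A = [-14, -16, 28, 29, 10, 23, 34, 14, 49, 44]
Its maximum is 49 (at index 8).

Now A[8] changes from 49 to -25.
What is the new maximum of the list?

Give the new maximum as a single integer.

Answer: 44

Derivation:
Old max = 49 (at index 8)
Change: A[8] 49 -> -25
Changed element WAS the max -> may need rescan.
  Max of remaining elements: 44
  New max = max(-25, 44) = 44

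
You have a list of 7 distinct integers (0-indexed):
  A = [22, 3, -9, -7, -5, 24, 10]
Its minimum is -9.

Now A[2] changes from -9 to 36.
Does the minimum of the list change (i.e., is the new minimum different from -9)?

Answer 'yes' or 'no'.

Old min = -9
Change: A[2] -9 -> 36
Changed element was the min; new min must be rechecked.
New min = -7; changed? yes

Answer: yes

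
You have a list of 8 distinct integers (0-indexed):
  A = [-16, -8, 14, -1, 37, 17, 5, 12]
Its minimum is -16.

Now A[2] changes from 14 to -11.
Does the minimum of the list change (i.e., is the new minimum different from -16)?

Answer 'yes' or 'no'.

Old min = -16
Change: A[2] 14 -> -11
Changed element was NOT the min; min changes only if -11 < -16.
New min = -16; changed? no

Answer: no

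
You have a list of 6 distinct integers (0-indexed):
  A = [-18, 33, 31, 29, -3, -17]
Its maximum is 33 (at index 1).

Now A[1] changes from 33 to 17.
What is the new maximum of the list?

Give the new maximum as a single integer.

Old max = 33 (at index 1)
Change: A[1] 33 -> 17
Changed element WAS the max -> may need rescan.
  Max of remaining elements: 31
  New max = max(17, 31) = 31

Answer: 31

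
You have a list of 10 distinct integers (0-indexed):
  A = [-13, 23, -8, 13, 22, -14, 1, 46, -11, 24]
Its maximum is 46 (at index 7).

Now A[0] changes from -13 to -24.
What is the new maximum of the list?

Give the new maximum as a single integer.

Answer: 46

Derivation:
Old max = 46 (at index 7)
Change: A[0] -13 -> -24
Changed element was NOT the old max.
  New max = max(old_max, new_val) = max(46, -24) = 46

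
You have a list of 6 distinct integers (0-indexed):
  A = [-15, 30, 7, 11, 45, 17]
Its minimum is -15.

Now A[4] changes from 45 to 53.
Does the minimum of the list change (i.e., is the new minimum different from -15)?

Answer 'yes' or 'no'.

Old min = -15
Change: A[4] 45 -> 53
Changed element was NOT the min; min changes only if 53 < -15.
New min = -15; changed? no

Answer: no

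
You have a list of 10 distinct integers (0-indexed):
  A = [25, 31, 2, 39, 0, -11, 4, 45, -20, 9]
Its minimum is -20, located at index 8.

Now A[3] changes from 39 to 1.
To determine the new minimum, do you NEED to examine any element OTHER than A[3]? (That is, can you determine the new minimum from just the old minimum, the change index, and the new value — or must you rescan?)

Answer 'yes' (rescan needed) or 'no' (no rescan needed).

Old min = -20 at index 8
Change at index 3: 39 -> 1
Index 3 was NOT the min. New min = min(-20, 1). No rescan of other elements needed.
Needs rescan: no

Answer: no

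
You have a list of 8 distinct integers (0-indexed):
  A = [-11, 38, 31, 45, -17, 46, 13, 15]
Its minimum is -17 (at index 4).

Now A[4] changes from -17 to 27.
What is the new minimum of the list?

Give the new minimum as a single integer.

Old min = -17 (at index 4)
Change: A[4] -17 -> 27
Changed element WAS the min. Need to check: is 27 still <= all others?
  Min of remaining elements: -11
  New min = min(27, -11) = -11

Answer: -11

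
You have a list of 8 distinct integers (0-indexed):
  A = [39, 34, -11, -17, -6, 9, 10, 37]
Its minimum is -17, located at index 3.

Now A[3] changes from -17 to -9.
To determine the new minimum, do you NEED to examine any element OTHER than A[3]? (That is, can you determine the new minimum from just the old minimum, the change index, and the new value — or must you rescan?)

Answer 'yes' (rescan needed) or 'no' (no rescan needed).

Old min = -17 at index 3
Change at index 3: -17 -> -9
Index 3 WAS the min and new value -9 > old min -17. Must rescan other elements to find the new min.
Needs rescan: yes

Answer: yes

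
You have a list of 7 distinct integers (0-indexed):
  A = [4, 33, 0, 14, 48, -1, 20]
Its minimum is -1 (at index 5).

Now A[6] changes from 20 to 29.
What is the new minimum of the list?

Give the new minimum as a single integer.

Answer: -1

Derivation:
Old min = -1 (at index 5)
Change: A[6] 20 -> 29
Changed element was NOT the old min.
  New min = min(old_min, new_val) = min(-1, 29) = -1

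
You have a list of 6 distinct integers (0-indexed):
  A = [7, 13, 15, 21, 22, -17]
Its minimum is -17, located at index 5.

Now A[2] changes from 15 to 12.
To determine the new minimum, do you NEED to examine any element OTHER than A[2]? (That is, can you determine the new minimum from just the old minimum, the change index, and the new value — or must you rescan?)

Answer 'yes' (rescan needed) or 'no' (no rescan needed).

Old min = -17 at index 5
Change at index 2: 15 -> 12
Index 2 was NOT the min. New min = min(-17, 12). No rescan of other elements needed.
Needs rescan: no

Answer: no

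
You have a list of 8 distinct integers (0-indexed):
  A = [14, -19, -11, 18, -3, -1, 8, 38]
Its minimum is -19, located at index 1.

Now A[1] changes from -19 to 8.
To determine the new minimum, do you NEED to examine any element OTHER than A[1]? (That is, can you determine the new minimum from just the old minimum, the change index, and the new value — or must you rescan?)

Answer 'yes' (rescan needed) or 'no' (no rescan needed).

Answer: yes

Derivation:
Old min = -19 at index 1
Change at index 1: -19 -> 8
Index 1 WAS the min and new value 8 > old min -19. Must rescan other elements to find the new min.
Needs rescan: yes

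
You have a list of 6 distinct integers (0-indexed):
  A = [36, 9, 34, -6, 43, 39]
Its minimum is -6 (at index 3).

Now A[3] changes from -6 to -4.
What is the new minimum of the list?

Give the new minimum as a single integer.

Old min = -6 (at index 3)
Change: A[3] -6 -> -4
Changed element WAS the min. Need to check: is -4 still <= all others?
  Min of remaining elements: 9
  New min = min(-4, 9) = -4

Answer: -4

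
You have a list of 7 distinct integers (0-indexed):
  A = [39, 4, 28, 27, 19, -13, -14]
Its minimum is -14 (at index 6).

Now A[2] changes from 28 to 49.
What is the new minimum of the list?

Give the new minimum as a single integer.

Old min = -14 (at index 6)
Change: A[2] 28 -> 49
Changed element was NOT the old min.
  New min = min(old_min, new_val) = min(-14, 49) = -14

Answer: -14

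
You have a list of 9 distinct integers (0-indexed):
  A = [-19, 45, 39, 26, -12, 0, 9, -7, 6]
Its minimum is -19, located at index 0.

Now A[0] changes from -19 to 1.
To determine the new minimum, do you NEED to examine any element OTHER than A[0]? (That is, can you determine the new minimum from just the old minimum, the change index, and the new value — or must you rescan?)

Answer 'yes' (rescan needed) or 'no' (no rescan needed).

Old min = -19 at index 0
Change at index 0: -19 -> 1
Index 0 WAS the min and new value 1 > old min -19. Must rescan other elements to find the new min.
Needs rescan: yes

Answer: yes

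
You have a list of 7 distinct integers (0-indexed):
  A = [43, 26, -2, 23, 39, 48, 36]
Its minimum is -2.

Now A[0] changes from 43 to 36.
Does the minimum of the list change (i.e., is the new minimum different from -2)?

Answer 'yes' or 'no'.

Old min = -2
Change: A[0] 43 -> 36
Changed element was NOT the min; min changes only if 36 < -2.
New min = -2; changed? no

Answer: no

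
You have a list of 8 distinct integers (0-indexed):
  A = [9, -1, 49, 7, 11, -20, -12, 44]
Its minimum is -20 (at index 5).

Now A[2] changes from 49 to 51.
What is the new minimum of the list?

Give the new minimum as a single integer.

Old min = -20 (at index 5)
Change: A[2] 49 -> 51
Changed element was NOT the old min.
  New min = min(old_min, new_val) = min(-20, 51) = -20

Answer: -20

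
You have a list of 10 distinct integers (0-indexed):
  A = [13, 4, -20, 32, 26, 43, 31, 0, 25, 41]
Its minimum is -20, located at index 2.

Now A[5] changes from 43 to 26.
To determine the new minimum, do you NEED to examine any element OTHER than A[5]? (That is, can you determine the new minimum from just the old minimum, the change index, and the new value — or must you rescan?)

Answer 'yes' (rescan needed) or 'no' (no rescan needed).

Answer: no

Derivation:
Old min = -20 at index 2
Change at index 5: 43 -> 26
Index 5 was NOT the min. New min = min(-20, 26). No rescan of other elements needed.
Needs rescan: no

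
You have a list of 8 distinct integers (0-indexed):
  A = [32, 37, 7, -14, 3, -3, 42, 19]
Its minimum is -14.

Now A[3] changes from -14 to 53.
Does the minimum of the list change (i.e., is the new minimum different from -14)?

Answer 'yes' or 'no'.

Answer: yes

Derivation:
Old min = -14
Change: A[3] -14 -> 53
Changed element was the min; new min must be rechecked.
New min = -3; changed? yes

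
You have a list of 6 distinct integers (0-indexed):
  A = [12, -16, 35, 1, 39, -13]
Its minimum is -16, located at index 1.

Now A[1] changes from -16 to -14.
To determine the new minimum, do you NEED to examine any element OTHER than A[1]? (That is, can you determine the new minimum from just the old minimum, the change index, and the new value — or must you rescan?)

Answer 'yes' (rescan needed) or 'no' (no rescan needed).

Answer: yes

Derivation:
Old min = -16 at index 1
Change at index 1: -16 -> -14
Index 1 WAS the min and new value -14 > old min -16. Must rescan other elements to find the new min.
Needs rescan: yes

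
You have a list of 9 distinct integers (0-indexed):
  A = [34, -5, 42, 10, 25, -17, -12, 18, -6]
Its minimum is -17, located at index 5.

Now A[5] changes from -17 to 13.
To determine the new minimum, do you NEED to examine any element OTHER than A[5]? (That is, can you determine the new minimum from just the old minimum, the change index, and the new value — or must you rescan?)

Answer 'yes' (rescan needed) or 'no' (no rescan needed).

Old min = -17 at index 5
Change at index 5: -17 -> 13
Index 5 WAS the min and new value 13 > old min -17. Must rescan other elements to find the new min.
Needs rescan: yes

Answer: yes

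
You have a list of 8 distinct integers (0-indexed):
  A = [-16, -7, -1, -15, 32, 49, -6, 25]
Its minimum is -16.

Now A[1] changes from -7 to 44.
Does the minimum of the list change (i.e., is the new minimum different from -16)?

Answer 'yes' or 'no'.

Answer: no

Derivation:
Old min = -16
Change: A[1] -7 -> 44
Changed element was NOT the min; min changes only if 44 < -16.
New min = -16; changed? no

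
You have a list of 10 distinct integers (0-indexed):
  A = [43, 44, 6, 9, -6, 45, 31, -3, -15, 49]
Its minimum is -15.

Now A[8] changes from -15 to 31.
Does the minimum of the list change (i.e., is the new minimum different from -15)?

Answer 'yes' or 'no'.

Old min = -15
Change: A[8] -15 -> 31
Changed element was the min; new min must be rechecked.
New min = -6; changed? yes

Answer: yes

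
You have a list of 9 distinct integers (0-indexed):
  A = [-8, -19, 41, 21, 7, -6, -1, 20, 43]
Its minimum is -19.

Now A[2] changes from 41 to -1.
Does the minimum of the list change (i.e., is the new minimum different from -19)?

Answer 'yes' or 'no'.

Answer: no

Derivation:
Old min = -19
Change: A[2] 41 -> -1
Changed element was NOT the min; min changes only if -1 < -19.
New min = -19; changed? no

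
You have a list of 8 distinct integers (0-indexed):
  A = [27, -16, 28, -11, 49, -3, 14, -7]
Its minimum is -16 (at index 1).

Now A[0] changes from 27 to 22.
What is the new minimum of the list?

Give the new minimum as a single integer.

Answer: -16

Derivation:
Old min = -16 (at index 1)
Change: A[0] 27 -> 22
Changed element was NOT the old min.
  New min = min(old_min, new_val) = min(-16, 22) = -16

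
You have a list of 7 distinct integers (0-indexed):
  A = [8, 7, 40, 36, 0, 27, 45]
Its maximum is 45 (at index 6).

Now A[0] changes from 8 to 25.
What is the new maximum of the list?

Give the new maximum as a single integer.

Answer: 45

Derivation:
Old max = 45 (at index 6)
Change: A[0] 8 -> 25
Changed element was NOT the old max.
  New max = max(old_max, new_val) = max(45, 25) = 45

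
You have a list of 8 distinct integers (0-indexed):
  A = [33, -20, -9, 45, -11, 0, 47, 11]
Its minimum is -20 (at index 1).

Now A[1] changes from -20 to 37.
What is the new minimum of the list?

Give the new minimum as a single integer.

Old min = -20 (at index 1)
Change: A[1] -20 -> 37
Changed element WAS the min. Need to check: is 37 still <= all others?
  Min of remaining elements: -11
  New min = min(37, -11) = -11

Answer: -11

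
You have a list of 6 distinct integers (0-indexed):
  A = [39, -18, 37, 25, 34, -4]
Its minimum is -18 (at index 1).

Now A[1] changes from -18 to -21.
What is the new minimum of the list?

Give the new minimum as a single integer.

Old min = -18 (at index 1)
Change: A[1] -18 -> -21
Changed element WAS the min. Need to check: is -21 still <= all others?
  Min of remaining elements: -4
  New min = min(-21, -4) = -21

Answer: -21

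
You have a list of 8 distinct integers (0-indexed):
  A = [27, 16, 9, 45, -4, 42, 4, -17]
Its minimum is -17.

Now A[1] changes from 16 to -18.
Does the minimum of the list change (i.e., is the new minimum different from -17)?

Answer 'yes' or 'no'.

Old min = -17
Change: A[1] 16 -> -18
Changed element was NOT the min; min changes only if -18 < -17.
New min = -18; changed? yes

Answer: yes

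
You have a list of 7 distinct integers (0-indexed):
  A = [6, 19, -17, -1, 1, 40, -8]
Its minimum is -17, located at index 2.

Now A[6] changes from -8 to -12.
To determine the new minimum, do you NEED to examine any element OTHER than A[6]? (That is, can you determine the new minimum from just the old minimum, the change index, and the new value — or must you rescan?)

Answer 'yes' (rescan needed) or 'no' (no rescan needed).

Answer: no

Derivation:
Old min = -17 at index 2
Change at index 6: -8 -> -12
Index 6 was NOT the min. New min = min(-17, -12). No rescan of other elements needed.
Needs rescan: no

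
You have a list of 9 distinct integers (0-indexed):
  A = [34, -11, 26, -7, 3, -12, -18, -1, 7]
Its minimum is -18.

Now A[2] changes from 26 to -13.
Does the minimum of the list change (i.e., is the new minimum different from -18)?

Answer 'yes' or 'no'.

Old min = -18
Change: A[2] 26 -> -13
Changed element was NOT the min; min changes only if -13 < -18.
New min = -18; changed? no

Answer: no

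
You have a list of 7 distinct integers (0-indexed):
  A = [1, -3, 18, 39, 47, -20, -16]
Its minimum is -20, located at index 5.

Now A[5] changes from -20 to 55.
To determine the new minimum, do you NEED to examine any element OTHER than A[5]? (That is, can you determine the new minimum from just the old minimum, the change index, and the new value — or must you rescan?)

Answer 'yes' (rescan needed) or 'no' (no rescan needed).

Old min = -20 at index 5
Change at index 5: -20 -> 55
Index 5 WAS the min and new value 55 > old min -20. Must rescan other elements to find the new min.
Needs rescan: yes

Answer: yes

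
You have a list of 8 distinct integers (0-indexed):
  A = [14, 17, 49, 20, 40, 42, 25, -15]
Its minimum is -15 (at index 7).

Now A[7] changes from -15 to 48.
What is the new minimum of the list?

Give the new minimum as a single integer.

Old min = -15 (at index 7)
Change: A[7] -15 -> 48
Changed element WAS the min. Need to check: is 48 still <= all others?
  Min of remaining elements: 14
  New min = min(48, 14) = 14

Answer: 14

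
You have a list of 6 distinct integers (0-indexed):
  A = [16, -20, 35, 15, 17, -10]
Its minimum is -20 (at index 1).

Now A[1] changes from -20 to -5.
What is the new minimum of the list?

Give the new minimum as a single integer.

Answer: -10

Derivation:
Old min = -20 (at index 1)
Change: A[1] -20 -> -5
Changed element WAS the min. Need to check: is -5 still <= all others?
  Min of remaining elements: -10
  New min = min(-5, -10) = -10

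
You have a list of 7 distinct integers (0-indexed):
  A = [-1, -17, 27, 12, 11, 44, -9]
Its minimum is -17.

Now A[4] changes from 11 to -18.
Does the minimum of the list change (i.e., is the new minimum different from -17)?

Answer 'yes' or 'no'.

Old min = -17
Change: A[4] 11 -> -18
Changed element was NOT the min; min changes only if -18 < -17.
New min = -18; changed? yes

Answer: yes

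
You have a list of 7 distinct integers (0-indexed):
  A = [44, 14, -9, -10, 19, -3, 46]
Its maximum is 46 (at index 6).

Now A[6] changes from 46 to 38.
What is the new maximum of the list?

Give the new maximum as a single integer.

Answer: 44

Derivation:
Old max = 46 (at index 6)
Change: A[6] 46 -> 38
Changed element WAS the max -> may need rescan.
  Max of remaining elements: 44
  New max = max(38, 44) = 44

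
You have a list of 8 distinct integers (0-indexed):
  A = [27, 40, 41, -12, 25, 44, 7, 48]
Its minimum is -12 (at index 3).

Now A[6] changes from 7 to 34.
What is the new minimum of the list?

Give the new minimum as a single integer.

Answer: -12

Derivation:
Old min = -12 (at index 3)
Change: A[6] 7 -> 34
Changed element was NOT the old min.
  New min = min(old_min, new_val) = min(-12, 34) = -12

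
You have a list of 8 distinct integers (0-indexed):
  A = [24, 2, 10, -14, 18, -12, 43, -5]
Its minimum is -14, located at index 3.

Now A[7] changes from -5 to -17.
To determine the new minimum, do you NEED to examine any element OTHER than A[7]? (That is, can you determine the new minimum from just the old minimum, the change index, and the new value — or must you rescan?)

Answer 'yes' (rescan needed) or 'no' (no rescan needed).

Old min = -14 at index 3
Change at index 7: -5 -> -17
Index 7 was NOT the min. New min = min(-14, -17). No rescan of other elements needed.
Needs rescan: no

Answer: no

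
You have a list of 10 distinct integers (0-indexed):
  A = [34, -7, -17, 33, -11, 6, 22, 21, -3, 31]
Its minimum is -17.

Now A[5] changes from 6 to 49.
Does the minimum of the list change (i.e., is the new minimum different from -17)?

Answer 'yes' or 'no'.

Answer: no

Derivation:
Old min = -17
Change: A[5] 6 -> 49
Changed element was NOT the min; min changes only if 49 < -17.
New min = -17; changed? no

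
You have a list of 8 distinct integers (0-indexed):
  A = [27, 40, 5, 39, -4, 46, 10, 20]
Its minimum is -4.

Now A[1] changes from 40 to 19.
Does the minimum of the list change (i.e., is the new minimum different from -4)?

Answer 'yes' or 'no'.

Answer: no

Derivation:
Old min = -4
Change: A[1] 40 -> 19
Changed element was NOT the min; min changes only if 19 < -4.
New min = -4; changed? no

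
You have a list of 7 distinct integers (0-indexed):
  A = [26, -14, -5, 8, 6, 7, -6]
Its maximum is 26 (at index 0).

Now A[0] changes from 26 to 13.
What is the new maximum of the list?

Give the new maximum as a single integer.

Old max = 26 (at index 0)
Change: A[0] 26 -> 13
Changed element WAS the max -> may need rescan.
  Max of remaining elements: 8
  New max = max(13, 8) = 13

Answer: 13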